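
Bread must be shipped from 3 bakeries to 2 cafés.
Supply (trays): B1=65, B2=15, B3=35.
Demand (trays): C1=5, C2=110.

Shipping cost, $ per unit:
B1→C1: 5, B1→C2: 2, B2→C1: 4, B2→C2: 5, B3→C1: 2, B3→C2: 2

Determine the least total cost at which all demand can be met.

An optimal shipping plan:
  B1->C2: 65 × $2 = $130
  B2->C1: 5 × $4 = $20
  B2->C2: 10 × $5 = $50
  B3->C2: 35 × $2 = $70
Total = 130 + 20 + 50 + 70 = $270.
(Supply check: B1 ships 65; B2 ships 15; B3 ships 35.)

270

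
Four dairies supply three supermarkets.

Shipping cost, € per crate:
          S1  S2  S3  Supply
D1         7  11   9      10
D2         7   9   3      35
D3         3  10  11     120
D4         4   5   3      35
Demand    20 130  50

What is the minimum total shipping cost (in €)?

An optimal shipping plan:
  D1->S2: 10 × €11 = €110
  D2->S3: 35 × €3 = €105
  D3->S1: 20 × €3 = €60
  D3->S2: 100 × €10 = €1000
  D4->S2: 20 × €5 = €100
  D4->S3: 15 × €3 = €45
Total = 110 + 105 + 60 + 1000 + 100 + 45 = €1420.
(Supply check: D1 ships 10; D2 ships 35; D3 ships 120; D4 ships 35.)

1420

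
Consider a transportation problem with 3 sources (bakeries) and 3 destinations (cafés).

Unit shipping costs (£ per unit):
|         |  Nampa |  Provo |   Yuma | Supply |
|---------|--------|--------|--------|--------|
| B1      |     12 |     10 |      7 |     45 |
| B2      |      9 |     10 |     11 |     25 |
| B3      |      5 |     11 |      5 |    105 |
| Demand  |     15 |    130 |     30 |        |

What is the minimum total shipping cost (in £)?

1585

One minimum-cost allocation:
  B1->Provo: 45 × £10 = £450
  B2->Provo: 25 × £10 = £250
  B3->Nampa: 15 × £5 = £75
  B3->Provo: 60 × £11 = £660
  B3->Yuma: 30 × £5 = £150
Total = 450 + 250 + 75 + 660 + 150 = £1585.
(Supply check: B1 ships 45; B2 ships 25; B3 ships 105.)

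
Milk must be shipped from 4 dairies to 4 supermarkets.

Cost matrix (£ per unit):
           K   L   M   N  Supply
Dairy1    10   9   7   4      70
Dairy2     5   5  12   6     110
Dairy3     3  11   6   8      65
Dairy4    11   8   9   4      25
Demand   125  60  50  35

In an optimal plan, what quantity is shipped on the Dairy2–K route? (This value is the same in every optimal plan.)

Optimal shipments:
  Dairy1->M: 50 × £7 = £350
  Dairy1->N: 20 × £4 = £80
  Dairy2->K: 60 × £5 = £300
  Dairy2->L: 50 × £5 = £250
  Dairy3->K: 65 × £3 = £195
  Dairy4->L: 10 × £8 = £80
  Dairy4->N: 15 × £4 = £60
Total cost = £1315.
So Dairy2→K carries 60 crates.

60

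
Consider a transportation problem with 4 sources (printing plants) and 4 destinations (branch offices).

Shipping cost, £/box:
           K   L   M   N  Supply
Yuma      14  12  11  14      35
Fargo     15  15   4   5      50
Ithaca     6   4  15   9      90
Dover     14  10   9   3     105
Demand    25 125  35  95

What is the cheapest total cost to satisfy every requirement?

One minimum-cost allocation:
  Yuma–L: 35 boxes
  Fargo–M: 35 boxes
  Fargo–N: 15 boxes
  Ithaca–K: 25 boxes
  Ithaca–L: 65 boxes
  Dover–L: 25 boxes
  Dover–N: 80 boxes
Total cost = £1535.
(Supply check: Yuma ships 35; Fargo ships 50; Ithaca ships 90; Dover ships 105.)

1535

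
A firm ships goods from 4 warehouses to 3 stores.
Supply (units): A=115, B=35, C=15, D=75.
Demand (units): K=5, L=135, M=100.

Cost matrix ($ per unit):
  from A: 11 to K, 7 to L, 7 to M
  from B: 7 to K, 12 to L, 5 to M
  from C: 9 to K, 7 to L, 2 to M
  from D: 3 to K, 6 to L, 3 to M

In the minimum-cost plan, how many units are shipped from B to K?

The minimum-cost plan:
  A to L: 115 × $7 = $805
  B to M: 35 × $5 = $175
  C to M: 15 × $2 = $30
  D to K: 5 × $3 = $15
  D to L: 20 × $6 = $120
  D to M: 50 × $3 = $150
Total cost = $1295.
The route B→K is not used.

0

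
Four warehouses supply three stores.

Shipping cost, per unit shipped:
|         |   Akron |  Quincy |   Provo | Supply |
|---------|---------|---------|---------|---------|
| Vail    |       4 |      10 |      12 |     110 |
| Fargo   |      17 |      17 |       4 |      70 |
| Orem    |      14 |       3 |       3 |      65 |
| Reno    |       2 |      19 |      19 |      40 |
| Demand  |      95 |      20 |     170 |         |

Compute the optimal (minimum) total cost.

1395

Optimal allocation:
  Vail to Akron: 55 × 4 = 220
  Vail to Quincy: 20 × 10 = 200
  Vail to Provo: 35 × 12 = 420
  Fargo to Provo: 70 × 4 = 280
  Orem to Provo: 65 × 3 = 195
  Reno to Akron: 40 × 2 = 80
Total = 220 + 200 + 420 + 280 + 195 + 80 = 1395.
(Supply check: Vail ships 110; Fargo ships 70; Orem ships 65; Reno ships 40.)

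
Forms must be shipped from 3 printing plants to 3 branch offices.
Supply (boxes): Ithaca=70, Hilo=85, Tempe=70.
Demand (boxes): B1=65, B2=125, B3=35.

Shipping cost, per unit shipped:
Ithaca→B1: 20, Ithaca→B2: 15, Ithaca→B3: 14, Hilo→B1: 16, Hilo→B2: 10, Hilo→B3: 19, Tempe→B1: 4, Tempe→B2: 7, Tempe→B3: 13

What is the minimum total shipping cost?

2160

An optimal shipping plan:
  Ithaca→B2: 35 × 15 = 525
  Ithaca→B3: 35 × 14 = 490
  Hilo→B2: 85 × 10 = 850
  Tempe→B1: 65 × 4 = 260
  Tempe→B2: 5 × 7 = 35
Total = 525 + 490 + 850 + 260 + 35 = 2160.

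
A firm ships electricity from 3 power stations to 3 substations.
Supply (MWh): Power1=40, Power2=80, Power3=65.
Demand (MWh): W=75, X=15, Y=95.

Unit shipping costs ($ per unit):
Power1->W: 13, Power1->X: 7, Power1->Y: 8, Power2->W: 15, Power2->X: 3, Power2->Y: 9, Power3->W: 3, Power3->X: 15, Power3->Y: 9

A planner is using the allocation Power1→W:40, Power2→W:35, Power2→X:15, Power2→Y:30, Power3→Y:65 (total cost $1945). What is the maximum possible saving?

Current plan cost = 40·13 + 35·15 + 15·3 + 30·9 + 65·9 = $1945.
Optimal plan:
  Power1->W: 10 × $13 = $130
  Power1->Y: 30 × $8 = $240
  Power2->X: 15 × $3 = $45
  Power2->Y: 65 × $9 = $585
  Power3->W: 65 × $3 = $195
Optimal cost = $1195.
Saving = 1945 − 1195 = $750.

750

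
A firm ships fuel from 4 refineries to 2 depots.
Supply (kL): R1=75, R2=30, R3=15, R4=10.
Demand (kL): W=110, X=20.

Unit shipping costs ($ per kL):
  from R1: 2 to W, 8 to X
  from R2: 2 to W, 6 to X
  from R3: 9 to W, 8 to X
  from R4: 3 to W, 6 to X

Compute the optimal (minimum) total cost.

375

An optimal shipping plan:
  R1→W: 75 kL
  R2→W: 30 kL
  R3→X: 15 kL
  R4→W: 5 kL
  R4→X: 5 kL
Total cost = $375.
(Supply check: R1 ships 75; R2 ships 30; R3 ships 15; R4 ships 10.)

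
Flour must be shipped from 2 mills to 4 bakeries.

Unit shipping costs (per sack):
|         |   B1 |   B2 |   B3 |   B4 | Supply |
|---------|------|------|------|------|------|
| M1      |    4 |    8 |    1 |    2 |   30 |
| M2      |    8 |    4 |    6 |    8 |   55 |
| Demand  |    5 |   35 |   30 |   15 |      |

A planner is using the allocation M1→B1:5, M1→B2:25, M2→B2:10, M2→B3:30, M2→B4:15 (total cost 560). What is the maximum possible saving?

245

Current plan cost = 5·4 + 25·8 + 10·4 + 30·6 + 15·8 = 560.
Optimal plan:
  M1 to B3: 15 × 1 = 15
  M1 to B4: 15 × 2 = 30
  M2 to B1: 5 × 8 = 40
  M2 to B2: 35 × 4 = 140
  M2 to B3: 15 × 6 = 90
Optimal cost = 315.
Saving = 560 − 315 = 245.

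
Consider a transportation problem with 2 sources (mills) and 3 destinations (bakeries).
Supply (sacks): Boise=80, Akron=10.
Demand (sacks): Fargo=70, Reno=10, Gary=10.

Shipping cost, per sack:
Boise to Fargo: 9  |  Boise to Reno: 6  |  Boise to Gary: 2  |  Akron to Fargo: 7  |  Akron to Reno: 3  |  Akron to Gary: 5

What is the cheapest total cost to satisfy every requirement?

One minimum-cost allocation:
  Boise→Fargo: 70 × 9 = 630
  Boise→Gary: 10 × 2 = 20
  Akron→Reno: 10 × 3 = 30
Total = 630 + 20 + 30 = 680.

680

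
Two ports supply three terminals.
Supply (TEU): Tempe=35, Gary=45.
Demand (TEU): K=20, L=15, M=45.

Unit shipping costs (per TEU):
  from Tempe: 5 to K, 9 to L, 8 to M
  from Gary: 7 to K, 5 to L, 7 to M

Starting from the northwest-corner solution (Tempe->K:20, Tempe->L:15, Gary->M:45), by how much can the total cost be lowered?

45

Current plan cost = 20·5 + 15·9 + 45·7 = 550.
Optimal plan:
  Tempe->K: 20 × 5 = 100
  Tempe->M: 15 × 8 = 120
  Gary->L: 15 × 5 = 75
  Gary->M: 30 × 7 = 210
Optimal cost = 505.
Saving = 550 − 505 = 45.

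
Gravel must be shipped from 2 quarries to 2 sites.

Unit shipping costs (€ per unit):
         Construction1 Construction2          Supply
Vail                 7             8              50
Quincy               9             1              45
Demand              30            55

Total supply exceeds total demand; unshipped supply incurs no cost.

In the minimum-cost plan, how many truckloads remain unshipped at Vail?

10

An optimal plan:
  Vail→Construction1: 30 × €7 = €210
  Vail→Construction2: 10 × €8 = €80
  Quincy→Construction2: 45 × €1 = €45
Total cost = €335.
Vail ships 40 of its 50, leaving 10.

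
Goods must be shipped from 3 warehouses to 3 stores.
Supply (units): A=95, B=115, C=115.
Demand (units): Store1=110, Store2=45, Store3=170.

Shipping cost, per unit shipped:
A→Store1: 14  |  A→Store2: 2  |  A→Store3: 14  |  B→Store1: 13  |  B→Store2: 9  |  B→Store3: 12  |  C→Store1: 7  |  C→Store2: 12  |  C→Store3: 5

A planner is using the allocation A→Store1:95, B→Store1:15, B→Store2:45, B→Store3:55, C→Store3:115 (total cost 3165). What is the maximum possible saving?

Current plan cost = 95·14 + 15·13 + 45·9 + 55·12 + 115·5 = 3165.
Optimal plan:
  A–Store1: 50 × 14 = 700
  A–Store2: 45 × 2 = 90
  B–Store1: 60 × 13 = 780
  B–Store3: 55 × 12 = 660
  C–Store3: 115 × 5 = 575
Optimal cost = 2805.
Saving = 3165 − 2805 = 360.

360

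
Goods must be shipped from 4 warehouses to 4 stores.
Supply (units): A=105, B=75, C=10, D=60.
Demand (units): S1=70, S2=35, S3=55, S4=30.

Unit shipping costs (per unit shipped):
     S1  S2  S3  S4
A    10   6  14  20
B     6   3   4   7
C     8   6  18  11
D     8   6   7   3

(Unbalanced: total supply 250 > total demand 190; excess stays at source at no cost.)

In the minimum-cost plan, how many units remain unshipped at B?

0

An optimal plan:
  A→S1: 10 × 10 = 100
  A→S2: 35 × 6 = 210
  B→S1: 20 × 6 = 120
  B→S3: 55 × 4 = 220
  C→S1: 10 × 8 = 80
  D→S1: 30 × 8 = 240
  D→S4: 30 × 3 = 90
Total cost = 1060.
B ships 75 of its 75, leaving 0.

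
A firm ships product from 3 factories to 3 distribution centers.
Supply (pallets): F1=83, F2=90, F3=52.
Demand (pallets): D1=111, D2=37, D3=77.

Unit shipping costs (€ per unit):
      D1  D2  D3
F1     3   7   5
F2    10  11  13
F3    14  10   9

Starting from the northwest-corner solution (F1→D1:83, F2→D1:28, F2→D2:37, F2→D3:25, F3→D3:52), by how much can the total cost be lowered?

Current plan cost = 83·3 + 28·10 + 37·11 + 25·13 + 52·9 = €1729.
Optimal plan:
  F1–D1: 58 × €3 = €174
  F1–D3: 25 × €5 = €125
  F2–D1: 53 × €10 = €530
  F2–D2: 37 × €11 = €407
  F3–D3: 52 × €9 = €468
Optimal cost = €1704.
Saving = 1729 − 1704 = €25.

25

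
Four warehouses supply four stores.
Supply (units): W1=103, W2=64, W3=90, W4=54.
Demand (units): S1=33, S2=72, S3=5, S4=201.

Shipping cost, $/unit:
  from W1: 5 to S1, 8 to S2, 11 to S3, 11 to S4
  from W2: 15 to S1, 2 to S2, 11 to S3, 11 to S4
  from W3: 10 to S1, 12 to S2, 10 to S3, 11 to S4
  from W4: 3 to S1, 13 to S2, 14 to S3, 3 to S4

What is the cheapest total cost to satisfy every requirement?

2186

A cheapest plan:
  W1→S1: 33 units
  W1→S2: 8 units
  W1→S4: 62 units
  W2→S2: 64 units
  W3→S3: 5 units
  W3→S4: 85 units
  W4→S4: 54 units
Total cost = $2186.
(Supply check: W1 ships 103; W2 ships 64; W3 ships 90; W4 ships 54.)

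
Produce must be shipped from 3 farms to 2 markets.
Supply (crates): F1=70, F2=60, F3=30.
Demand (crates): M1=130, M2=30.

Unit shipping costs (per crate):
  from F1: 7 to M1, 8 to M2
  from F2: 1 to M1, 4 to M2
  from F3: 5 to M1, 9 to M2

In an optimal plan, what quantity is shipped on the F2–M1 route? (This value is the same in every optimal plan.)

Solving gives:
  F1->M1: 40 crates
  F1->M2: 30 crates
  F2->M1: 60 crates
  F3->M1: 30 crates
Total cost = 730.
So F2→M1 carries 60 crates.

60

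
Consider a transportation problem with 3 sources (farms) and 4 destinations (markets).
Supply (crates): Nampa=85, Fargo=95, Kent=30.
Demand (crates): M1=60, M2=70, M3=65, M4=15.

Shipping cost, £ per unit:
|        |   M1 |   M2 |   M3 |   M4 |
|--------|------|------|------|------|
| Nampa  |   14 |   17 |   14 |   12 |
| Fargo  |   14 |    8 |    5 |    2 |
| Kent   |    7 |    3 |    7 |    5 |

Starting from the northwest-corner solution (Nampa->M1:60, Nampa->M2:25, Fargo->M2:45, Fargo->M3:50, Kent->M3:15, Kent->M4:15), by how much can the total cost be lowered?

225

Current plan cost = 60·14 + 25·17 + 45·8 + 50·5 + 15·7 + 15·5 = £2055.
Optimal plan:
  Nampa to M1: 60 × £14 = £840
  Nampa to M2: 25 × £17 = £425
  Fargo to M2: 15 × £8 = £120
  Fargo to M3: 65 × £5 = £325
  Fargo to M4: 15 × £2 = £30
  Kent to M2: 30 × £3 = £90
Optimal cost = £1830.
Saving = 2055 − 1830 = £225.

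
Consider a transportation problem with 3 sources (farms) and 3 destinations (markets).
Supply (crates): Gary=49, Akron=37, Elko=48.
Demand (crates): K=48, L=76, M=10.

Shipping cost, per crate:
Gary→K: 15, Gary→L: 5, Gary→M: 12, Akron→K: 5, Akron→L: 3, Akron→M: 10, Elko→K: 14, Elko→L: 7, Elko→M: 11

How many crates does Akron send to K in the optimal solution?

Optimal shipments:
  Gary–L: 49 × 5 = 245
  Akron–K: 37 × 5 = 185
  Elko–K: 11 × 14 = 154
  Elko–L: 27 × 7 = 189
  Elko–M: 10 × 11 = 110
Total cost = 883.
So Akron→K carries 37 crates.

37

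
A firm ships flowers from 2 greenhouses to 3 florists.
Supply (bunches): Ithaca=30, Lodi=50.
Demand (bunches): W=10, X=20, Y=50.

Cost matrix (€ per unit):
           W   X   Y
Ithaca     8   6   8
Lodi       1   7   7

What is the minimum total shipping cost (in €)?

490

Optimal allocation:
  Ithaca–X: 20 × €6 = €120
  Ithaca–Y: 10 × €8 = €80
  Lodi–W: 10 × €1 = €10
  Lodi–Y: 40 × €7 = €280
Total = 120 + 80 + 10 + 280 = €490.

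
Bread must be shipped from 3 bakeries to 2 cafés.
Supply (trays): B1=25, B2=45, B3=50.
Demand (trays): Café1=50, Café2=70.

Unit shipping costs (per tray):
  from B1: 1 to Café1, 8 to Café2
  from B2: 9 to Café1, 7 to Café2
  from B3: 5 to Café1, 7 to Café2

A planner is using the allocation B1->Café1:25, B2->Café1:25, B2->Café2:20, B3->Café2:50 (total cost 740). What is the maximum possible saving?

Current plan cost = 25·1 + 25·9 + 20·7 + 50·7 = 740.
Optimal plan:
  B1–Café1: 25 × 1 = 25
  B2–Café2: 45 × 7 = 315
  B3–Café1: 25 × 5 = 125
  B3–Café2: 25 × 7 = 175
Optimal cost = 640.
Saving = 740 − 640 = 100.

100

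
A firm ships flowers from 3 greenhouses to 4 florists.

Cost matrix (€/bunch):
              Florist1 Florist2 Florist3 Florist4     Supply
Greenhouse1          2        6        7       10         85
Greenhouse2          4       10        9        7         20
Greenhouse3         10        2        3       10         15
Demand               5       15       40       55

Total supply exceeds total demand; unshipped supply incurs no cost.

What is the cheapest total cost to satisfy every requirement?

One minimum-cost allocation:
  Greenhouse1->Florist1: 5 bunches
  Greenhouse1->Florist3: 40 bunches
  Greenhouse1->Florist4: 35 bunches
  Greenhouse2->Florist4: 20 bunches
  Greenhouse3->Florist2: 15 bunches
Total cost = €810.

810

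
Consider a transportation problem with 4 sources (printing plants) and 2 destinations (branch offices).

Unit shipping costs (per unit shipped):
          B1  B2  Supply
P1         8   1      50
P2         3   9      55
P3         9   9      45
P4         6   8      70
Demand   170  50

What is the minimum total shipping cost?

1040

Optimal allocation:
  P1 to B2: 50 × 1 = 50
  P2 to B1: 55 × 3 = 165
  P3 to B1: 45 × 9 = 405
  P4 to B1: 70 × 6 = 420
Total = 50 + 165 + 405 + 420 = 1040.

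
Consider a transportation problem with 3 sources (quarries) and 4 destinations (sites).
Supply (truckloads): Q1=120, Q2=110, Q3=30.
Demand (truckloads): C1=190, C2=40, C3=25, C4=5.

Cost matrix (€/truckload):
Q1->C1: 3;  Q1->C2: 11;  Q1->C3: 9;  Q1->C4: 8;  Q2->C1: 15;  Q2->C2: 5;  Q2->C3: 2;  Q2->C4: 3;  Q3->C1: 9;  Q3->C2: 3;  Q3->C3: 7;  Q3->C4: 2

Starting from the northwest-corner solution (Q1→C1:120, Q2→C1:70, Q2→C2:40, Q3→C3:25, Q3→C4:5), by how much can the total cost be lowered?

300

Current plan cost = 120·3 + 70·15 + 40·5 + 25·7 + 5·2 = €1795.
Optimal plan:
  Q1→C1: 120 × €3 = €360
  Q2→C1: 40 × €15 = €600
  Q2→C2: 40 × €5 = €200
  Q2→C3: 25 × €2 = €50
  Q2→C4: 5 × €3 = €15
  Q3→C1: 30 × €9 = €270
Optimal cost = €1495.
Saving = 1795 − 1495 = €300.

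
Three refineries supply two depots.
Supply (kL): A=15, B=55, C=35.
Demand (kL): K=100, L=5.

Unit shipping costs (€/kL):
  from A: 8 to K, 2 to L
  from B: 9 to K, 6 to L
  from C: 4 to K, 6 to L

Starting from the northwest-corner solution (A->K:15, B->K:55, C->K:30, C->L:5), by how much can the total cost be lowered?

Current plan cost = 15·8 + 55·9 + 30·4 + 5·6 = €765.
Optimal plan:
  A→K: 10 × €8 = €80
  A→L: 5 × €2 = €10
  B→K: 55 × €9 = €495
  C→K: 35 × €4 = €140
Optimal cost = €725.
Saving = 765 − 725 = €40.

40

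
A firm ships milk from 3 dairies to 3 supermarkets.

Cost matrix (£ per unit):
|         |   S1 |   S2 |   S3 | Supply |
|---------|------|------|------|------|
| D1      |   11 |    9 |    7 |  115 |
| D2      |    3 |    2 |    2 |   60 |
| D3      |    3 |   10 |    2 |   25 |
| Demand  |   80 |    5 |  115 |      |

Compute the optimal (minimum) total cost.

One minimum-cost allocation:
  D1 to S3: 115 × £7 = £805
  D2 to S1: 55 × £3 = £165
  D2 to S2: 5 × £2 = £10
  D3 to S1: 25 × £3 = £75
Total = 805 + 165 + 10 + 75 = £1055.

1055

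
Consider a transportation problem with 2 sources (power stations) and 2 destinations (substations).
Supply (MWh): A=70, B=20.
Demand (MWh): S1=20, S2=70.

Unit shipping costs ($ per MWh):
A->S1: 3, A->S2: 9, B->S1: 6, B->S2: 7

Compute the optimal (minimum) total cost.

One minimum-cost allocation:
  A→S1: 20 × $3 = $60
  A→S2: 50 × $9 = $450
  B→S2: 20 × $7 = $140
Total = 60 + 450 + 140 = $650.

650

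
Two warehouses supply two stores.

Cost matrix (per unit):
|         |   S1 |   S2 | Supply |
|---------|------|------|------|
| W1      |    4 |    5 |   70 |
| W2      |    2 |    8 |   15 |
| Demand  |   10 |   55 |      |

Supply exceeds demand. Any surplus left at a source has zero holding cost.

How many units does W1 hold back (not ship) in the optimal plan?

Minimum-cost shipments:
  W1→S2: 55 × 5 = 275
  W2→S1: 10 × 2 = 20
Total cost = 295.
W1 ships 55 of its 70, leaving 15.

15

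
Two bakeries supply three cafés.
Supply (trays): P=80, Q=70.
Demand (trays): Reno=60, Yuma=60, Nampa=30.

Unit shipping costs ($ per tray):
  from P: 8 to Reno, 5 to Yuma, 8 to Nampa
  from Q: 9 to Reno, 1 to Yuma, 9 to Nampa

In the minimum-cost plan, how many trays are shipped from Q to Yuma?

60

The minimum-cost plan:
  P->Reno: 60 × $8 = $480
  P->Nampa: 20 × $8 = $160
  Q->Yuma: 60 × $1 = $60
  Q->Nampa: 10 × $9 = $90
Total cost = $790.
So Q→Yuma carries 60 trays.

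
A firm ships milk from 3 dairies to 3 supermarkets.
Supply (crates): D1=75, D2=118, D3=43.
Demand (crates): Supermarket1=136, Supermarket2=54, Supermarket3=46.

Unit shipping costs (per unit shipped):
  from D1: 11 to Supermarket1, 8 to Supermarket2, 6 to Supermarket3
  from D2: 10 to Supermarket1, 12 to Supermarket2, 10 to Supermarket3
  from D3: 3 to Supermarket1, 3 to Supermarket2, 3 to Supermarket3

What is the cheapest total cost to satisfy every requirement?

1817

An optimal shipping plan:
  D1–Supermarket2: 29 × 8 = 232
  D1–Supermarket3: 46 × 6 = 276
  D2–Supermarket1: 118 × 10 = 1180
  D3–Supermarket1: 18 × 3 = 54
  D3–Supermarket2: 25 × 3 = 75
Total = 232 + 276 + 1180 + 54 + 75 = 1817.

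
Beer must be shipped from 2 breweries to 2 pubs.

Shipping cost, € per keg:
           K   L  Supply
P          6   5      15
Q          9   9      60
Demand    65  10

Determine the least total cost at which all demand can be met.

A cheapest plan:
  P→K: 5 × €6 = €30
  P→L: 10 × €5 = €50
  Q→K: 60 × €9 = €540
Total = 30 + 50 + 540 = €620.

620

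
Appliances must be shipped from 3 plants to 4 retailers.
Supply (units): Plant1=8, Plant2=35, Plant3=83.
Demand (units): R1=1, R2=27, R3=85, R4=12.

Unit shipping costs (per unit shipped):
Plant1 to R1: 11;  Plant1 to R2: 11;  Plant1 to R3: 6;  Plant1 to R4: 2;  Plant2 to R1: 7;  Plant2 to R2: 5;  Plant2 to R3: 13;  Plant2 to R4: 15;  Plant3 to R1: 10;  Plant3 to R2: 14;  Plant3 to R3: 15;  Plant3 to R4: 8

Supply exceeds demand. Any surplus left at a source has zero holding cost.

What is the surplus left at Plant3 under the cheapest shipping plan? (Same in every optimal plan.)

Minimum-cost shipments:
  Plant1→R3: 8 × 6 = 48
  Plant2→R1: 1 × 7 = 7
  Plant2→R2: 27 × 5 = 135
  Plant2→R3: 7 × 13 = 91
  Plant3→R3: 70 × 15 = 1050
  Plant3→R4: 12 × 8 = 96
Total cost = 1427.
Plant3 ships 82 of its 83, leaving 1.

1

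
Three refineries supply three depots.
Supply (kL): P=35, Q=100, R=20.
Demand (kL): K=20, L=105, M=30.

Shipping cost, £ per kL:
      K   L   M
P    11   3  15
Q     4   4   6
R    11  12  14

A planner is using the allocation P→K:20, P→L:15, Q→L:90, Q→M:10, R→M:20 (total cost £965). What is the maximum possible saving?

180

Current plan cost = 20·11 + 15·3 + 90·4 + 10·6 + 20·14 = £965.
Optimal plan:
  P→L: 35 kL
  Q→L: 70 kL
  Q→M: 30 kL
  R→K: 20 kL
Optimal cost = £785.
Saving = 965 − 785 = £180.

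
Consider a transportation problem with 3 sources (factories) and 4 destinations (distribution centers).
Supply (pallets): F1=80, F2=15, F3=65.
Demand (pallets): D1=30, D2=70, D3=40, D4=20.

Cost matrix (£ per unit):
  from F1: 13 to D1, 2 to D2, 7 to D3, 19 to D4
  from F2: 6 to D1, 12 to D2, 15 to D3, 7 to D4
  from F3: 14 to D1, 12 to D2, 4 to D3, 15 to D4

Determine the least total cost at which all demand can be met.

890

A cheapest plan:
  F1→D1: 10 pallets
  F1→D2: 70 pallets
  F2→D4: 15 pallets
  F3→D1: 20 pallets
  F3→D3: 40 pallets
  F3→D4: 5 pallets
Total cost = £890.
(Supply check: F1 ships 80; F2 ships 15; F3 ships 65.)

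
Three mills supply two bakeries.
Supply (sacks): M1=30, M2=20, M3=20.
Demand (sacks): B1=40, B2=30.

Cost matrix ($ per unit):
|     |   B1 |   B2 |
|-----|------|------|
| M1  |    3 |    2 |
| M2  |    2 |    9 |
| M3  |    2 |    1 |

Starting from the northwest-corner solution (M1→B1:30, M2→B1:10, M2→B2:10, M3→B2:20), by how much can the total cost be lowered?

Current plan cost = 30·3 + 10·2 + 10·9 + 20·1 = $220.
Optimal plan:
  M1->B1: 20 × $3 = $60
  M1->B2: 10 × $2 = $20
  M2->B1: 20 × $2 = $40
  M3->B2: 20 × $1 = $20
Optimal cost = $140.
Saving = 220 − 140 = $80.

80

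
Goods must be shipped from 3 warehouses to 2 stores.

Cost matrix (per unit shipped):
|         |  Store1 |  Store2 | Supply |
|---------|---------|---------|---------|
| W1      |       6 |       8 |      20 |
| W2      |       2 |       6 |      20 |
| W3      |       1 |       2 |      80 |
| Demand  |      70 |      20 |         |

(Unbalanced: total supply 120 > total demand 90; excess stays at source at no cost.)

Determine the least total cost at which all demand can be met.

One minimum-cost allocation:
  W2 to Store1: 10 units
  W3 to Store1: 60 units
  W3 to Store2: 20 units
Total cost = 120.
(Supply check: W1 ships 0; W2 ships 10; W3 ships 80.)

120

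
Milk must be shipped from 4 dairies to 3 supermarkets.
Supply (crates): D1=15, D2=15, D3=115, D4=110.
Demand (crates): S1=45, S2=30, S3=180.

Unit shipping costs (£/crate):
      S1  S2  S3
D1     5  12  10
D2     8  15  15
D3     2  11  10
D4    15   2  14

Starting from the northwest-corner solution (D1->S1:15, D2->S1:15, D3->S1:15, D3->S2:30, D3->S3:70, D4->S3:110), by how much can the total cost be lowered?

Current plan cost = 15·5 + 15·8 + 15·2 + 30·11 + 70·10 + 110·14 = £2795.
Optimal plan:
  D1–S3: 15 crates
  D2–S3: 15 crates
  D3–S1: 45 crates
  D3–S3: 70 crates
  D4–S2: 30 crates
  D4–S3: 80 crates
Optimal cost = £2345.
Saving = 2795 − 2345 = £450.

450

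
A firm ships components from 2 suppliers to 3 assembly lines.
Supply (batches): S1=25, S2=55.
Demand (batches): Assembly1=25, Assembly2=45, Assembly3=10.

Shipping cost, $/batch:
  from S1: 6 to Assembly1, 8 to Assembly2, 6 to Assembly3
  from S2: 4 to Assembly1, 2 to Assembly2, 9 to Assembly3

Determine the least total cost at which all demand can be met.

280

Optimal allocation:
  S1–Assembly1: 15 batches
  S1–Assembly3: 10 batches
  S2–Assembly1: 10 batches
  S2–Assembly2: 45 batches
Total cost = $280.
(Supply check: S1 ships 25; S2 ships 55.)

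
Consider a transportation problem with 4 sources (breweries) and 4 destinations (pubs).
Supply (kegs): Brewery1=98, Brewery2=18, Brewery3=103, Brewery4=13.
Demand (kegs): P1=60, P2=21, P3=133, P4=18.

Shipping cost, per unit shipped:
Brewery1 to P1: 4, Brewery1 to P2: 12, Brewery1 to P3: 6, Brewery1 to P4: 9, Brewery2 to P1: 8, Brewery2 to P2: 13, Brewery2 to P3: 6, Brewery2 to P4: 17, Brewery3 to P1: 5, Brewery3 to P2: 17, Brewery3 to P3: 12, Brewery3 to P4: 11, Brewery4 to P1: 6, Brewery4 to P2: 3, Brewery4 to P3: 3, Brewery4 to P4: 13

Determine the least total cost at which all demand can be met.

A cheapest plan:
  Brewery1->P3: 98 kegs
  Brewery2->P3: 18 kegs
  Brewery3->P1: 60 kegs
  Brewery3->P2: 8 kegs
  Brewery3->P3: 17 kegs
  Brewery3->P4: 18 kegs
  Brewery4->P2: 13 kegs
Total cost = 1573.
(Supply check: Brewery1 ships 98; Brewery2 ships 18; Brewery3 ships 103; Brewery4 ships 13.)

1573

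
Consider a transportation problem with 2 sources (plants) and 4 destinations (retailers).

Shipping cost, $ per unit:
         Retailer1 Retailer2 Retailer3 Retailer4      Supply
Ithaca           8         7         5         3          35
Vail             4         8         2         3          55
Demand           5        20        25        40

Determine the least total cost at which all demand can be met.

330

An optimal shipping plan:
  Ithaca–Retailer2: 20 × $7 = $140
  Ithaca–Retailer4: 15 × $3 = $45
  Vail–Retailer1: 5 × $4 = $20
  Vail–Retailer3: 25 × $2 = $50
  Vail–Retailer4: 25 × $3 = $75
Total = 140 + 45 + 20 + 50 + 75 = $330.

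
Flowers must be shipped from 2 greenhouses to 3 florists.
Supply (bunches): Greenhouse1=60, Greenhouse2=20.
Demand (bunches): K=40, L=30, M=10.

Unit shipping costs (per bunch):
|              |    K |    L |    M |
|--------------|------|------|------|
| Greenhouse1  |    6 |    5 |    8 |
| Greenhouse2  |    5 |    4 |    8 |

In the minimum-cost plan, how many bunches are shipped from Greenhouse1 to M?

10

The minimum-cost plan:
  Greenhouse1–K: 20 × 6 = 120
  Greenhouse1–L: 30 × 5 = 150
  Greenhouse1–M: 10 × 8 = 80
  Greenhouse2–K: 20 × 5 = 100
Total cost = 450.
So Greenhouse1→M carries 10 bunches.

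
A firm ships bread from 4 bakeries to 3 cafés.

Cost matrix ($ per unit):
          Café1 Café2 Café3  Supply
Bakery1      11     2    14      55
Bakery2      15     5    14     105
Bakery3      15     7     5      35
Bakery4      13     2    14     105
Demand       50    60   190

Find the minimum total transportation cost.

Optimal allocation:
  Bakery1 to Café1: 50 × $11 = $550
  Bakery1 to Café2: 5 × $2 = $10
  Bakery2 to Café3: 105 × $14 = $1470
  Bakery3 to Café3: 35 × $5 = $175
  Bakery4 to Café2: 55 × $2 = $110
  Bakery4 to Café3: 50 × $14 = $700
Total = 550 + 10 + 1470 + 175 + 110 + 700 = $3015.

3015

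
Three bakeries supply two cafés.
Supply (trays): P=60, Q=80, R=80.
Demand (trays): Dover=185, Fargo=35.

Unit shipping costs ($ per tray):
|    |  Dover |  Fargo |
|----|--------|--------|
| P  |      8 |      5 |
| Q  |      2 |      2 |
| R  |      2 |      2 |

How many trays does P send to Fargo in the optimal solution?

Optimal shipments:
  P->Dover: 25 × $8 = $200
  P->Fargo: 35 × $5 = $175
  Q->Dover: 80 × $2 = $160
  R->Dover: 80 × $2 = $160
Total cost = $695.
So P→Fargo carries 35 trays.

35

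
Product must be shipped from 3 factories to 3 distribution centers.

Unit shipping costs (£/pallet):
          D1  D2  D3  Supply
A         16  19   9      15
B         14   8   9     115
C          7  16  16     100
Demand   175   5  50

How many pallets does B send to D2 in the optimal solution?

Solving gives:
  A→D3: 15 × £9 = £135
  B→D1: 75 × £14 = £1050
  B→D2: 5 × £8 = £40
  B→D3: 35 × £9 = £315
  C→D1: 100 × £7 = £700
Total cost = £2240.
So B→D2 carries 5 pallets.

5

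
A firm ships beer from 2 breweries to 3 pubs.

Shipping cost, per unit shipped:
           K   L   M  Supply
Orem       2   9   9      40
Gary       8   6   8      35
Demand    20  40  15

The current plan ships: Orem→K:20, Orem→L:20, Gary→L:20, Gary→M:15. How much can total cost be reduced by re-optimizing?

30

Current plan cost = 20·2 + 20·9 + 20·6 + 15·8 = 460.
Optimal plan:
  Orem→K: 20 × 2 = 40
  Orem→L: 5 × 9 = 45
  Orem→M: 15 × 9 = 135
  Gary→L: 35 × 6 = 210
Optimal cost = 430.
Saving = 460 − 430 = 30.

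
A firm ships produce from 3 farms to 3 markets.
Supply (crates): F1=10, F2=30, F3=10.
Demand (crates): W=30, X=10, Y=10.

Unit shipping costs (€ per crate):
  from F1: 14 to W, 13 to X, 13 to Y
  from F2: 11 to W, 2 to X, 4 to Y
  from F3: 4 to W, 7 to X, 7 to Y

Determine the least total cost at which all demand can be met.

350

An optimal shipping plan:
  F1–W: 10 × €14 = €140
  F2–W: 10 × €11 = €110
  F2–X: 10 × €2 = €20
  F2–Y: 10 × €4 = €40
  F3–W: 10 × €4 = €40
Total = 140 + 110 + 20 + 40 + 40 = €350.
(Supply check: F1 ships 10; F2 ships 30; F3 ships 10.)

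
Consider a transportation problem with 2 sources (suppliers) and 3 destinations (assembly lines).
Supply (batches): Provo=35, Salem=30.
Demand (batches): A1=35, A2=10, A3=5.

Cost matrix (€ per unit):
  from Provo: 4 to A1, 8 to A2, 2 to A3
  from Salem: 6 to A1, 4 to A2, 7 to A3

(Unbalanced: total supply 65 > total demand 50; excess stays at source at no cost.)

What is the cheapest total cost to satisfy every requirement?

200

One minimum-cost allocation:
  Provo->A1: 30 × €4 = €120
  Provo->A3: 5 × €2 = €10
  Salem->A1: 5 × €6 = €30
  Salem->A2: 10 × €4 = €40
Total = 120 + 10 + 30 + 40 = €200.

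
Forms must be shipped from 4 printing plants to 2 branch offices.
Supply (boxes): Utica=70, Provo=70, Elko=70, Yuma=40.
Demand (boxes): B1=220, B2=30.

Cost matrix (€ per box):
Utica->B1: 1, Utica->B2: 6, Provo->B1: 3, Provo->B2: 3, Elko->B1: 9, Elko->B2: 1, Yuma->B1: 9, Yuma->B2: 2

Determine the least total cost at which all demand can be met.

1030

Optimal allocation:
  Utica→B1: 70 boxes
  Provo→B1: 70 boxes
  Elko→B1: 40 boxes
  Elko→B2: 30 boxes
  Yuma→B1: 40 boxes
Total cost = €1030.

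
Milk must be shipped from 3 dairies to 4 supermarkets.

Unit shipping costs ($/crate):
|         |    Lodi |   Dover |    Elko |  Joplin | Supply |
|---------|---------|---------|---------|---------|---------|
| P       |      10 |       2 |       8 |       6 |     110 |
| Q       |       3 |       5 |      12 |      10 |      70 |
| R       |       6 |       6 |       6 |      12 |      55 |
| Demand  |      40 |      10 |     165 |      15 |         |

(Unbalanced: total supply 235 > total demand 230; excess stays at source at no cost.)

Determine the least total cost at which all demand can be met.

1530

An optimal shipping plan:
  P->Elko: 110 crates
  Q->Lodi: 40 crates
  Q->Dover: 10 crates
  Q->Joplin: 15 crates
  R->Elko: 55 crates
Total cost = $1530.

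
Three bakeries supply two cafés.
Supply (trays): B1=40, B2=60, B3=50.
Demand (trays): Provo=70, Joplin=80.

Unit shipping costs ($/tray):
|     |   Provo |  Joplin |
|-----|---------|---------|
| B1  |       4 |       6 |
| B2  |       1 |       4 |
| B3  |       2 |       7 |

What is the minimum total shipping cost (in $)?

520

Optimal allocation:
  B1→Joplin: 40 × $6 = $240
  B2→Provo: 20 × $1 = $20
  B2→Joplin: 40 × $4 = $160
  B3→Provo: 50 × $2 = $100
Total = 240 + 20 + 160 + 100 = $520.
(Supply check: B1 ships 40; B2 ships 60; B3 ships 50.)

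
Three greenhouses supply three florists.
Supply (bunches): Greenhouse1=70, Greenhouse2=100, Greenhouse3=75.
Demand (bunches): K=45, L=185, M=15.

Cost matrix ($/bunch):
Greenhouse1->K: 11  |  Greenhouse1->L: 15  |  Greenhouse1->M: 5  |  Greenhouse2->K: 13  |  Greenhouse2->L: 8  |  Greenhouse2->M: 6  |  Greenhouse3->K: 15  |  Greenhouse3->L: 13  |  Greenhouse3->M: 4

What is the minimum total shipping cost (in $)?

Optimal allocation:
  Greenhouse1→K: 45 × $11 = $495
  Greenhouse1→L: 10 × $15 = $150
  Greenhouse1→M: 15 × $5 = $75
  Greenhouse2→L: 100 × $8 = $800
  Greenhouse3→L: 75 × $13 = $975
Total = 495 + 150 + 75 + 800 + 975 = $2495.
(Supply check: Greenhouse1 ships 70; Greenhouse2 ships 100; Greenhouse3 ships 75.)

2495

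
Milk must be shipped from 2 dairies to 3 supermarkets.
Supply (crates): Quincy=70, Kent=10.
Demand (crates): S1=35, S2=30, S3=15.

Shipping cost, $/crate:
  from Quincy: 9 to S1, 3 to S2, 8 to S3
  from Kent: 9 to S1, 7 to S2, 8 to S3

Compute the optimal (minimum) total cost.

525

One minimum-cost allocation:
  Quincy→S1: 25 × $9 = $225
  Quincy→S2: 30 × $3 = $90
  Quincy→S3: 15 × $8 = $120
  Kent→S1: 10 × $9 = $90
Total = 225 + 90 + 120 + 90 = $525.
(Supply check: Quincy ships 70; Kent ships 10.)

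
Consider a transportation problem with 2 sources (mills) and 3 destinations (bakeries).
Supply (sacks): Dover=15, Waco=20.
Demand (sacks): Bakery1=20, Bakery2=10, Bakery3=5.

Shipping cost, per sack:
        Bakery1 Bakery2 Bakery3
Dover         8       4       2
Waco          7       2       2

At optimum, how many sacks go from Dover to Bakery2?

Solving gives:
  Dover->Bakery1: 10 sacks
  Dover->Bakery3: 5 sacks
  Waco->Bakery1: 10 sacks
  Waco->Bakery2: 10 sacks
Total cost = 180.
The route Dover→Bakery2 is not used.

0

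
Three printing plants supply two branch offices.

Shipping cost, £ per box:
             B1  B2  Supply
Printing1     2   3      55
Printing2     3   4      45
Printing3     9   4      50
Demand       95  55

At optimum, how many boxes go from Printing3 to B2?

50

Optimal shipments:
  Printing1–B1: 55 × £2 = £110
  Printing2–B1: 40 × £3 = £120
  Printing2–B2: 5 × £4 = £20
  Printing3–B2: 50 × £4 = £200
Total cost = £450.
So Printing3→B2 carries 50 boxes.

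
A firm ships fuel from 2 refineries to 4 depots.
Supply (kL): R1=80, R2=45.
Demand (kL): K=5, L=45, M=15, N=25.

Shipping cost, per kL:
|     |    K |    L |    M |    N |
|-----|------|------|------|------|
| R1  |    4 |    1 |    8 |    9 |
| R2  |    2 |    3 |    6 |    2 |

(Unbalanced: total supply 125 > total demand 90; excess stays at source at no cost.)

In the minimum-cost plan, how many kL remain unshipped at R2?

0

An optimal plan:
  R1→L: 45 × 1 = 45
  R2→K: 5 × 2 = 10
  R2→M: 15 × 6 = 90
  R2→N: 25 × 2 = 50
Total cost = 195.
R2 ships 45 of its 45, leaving 0.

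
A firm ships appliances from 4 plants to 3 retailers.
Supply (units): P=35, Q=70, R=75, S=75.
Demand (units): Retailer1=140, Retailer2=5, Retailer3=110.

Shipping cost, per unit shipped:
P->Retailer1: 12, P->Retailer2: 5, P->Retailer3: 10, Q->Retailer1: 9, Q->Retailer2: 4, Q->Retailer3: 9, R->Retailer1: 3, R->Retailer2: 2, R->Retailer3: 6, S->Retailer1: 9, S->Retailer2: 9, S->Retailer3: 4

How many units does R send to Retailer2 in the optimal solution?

0

Solving gives:
  P to Retailer2: 5 × 5 = 25
  P to Retailer3: 30 × 10 = 300
  Q to Retailer1: 65 × 9 = 585
  Q to Retailer3: 5 × 9 = 45
  R to Retailer1: 75 × 3 = 225
  S to Retailer3: 75 × 4 = 300
Total cost = 1480.
The route R→Retailer2 is not used.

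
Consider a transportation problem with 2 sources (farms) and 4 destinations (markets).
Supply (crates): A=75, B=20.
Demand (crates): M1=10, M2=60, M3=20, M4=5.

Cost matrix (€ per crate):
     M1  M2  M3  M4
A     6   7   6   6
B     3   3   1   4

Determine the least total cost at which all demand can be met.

One minimum-cost allocation:
  A–M1: 10 × €6 = €60
  A–M2: 60 × €7 = €420
  A–M4: 5 × €6 = €30
  B–M3: 20 × €1 = €20
Total = 60 + 420 + 30 + 20 = €530.

530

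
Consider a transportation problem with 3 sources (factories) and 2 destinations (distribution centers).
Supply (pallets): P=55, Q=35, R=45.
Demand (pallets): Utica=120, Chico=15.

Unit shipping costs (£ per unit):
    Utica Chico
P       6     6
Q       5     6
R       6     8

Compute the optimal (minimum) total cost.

775

Optimal allocation:
  P–Utica: 40 × £6 = £240
  P–Chico: 15 × £6 = £90
  Q–Utica: 35 × £5 = £175
  R–Utica: 45 × £6 = £270
Total = 240 + 90 + 175 + 270 = £775.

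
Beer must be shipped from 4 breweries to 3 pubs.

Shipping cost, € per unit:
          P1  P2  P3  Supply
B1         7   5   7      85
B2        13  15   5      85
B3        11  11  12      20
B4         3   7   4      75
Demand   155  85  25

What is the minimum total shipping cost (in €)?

One minimum-cost allocation:
  B1→P2: 85 × €5 = €425
  B2→P1: 60 × €13 = €780
  B2→P3: 25 × €5 = €125
  B3→P1: 20 × €11 = €220
  B4→P1: 75 × €3 = €225
Total = 425 + 780 + 125 + 220 + 225 = €1775.
(Supply check: B1 ships 85; B2 ships 85; B3 ships 20; B4 ships 75.)

1775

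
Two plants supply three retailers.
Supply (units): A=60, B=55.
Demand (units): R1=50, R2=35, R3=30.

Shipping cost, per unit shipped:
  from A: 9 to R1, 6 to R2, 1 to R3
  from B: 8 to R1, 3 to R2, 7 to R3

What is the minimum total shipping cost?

An optimal shipping plan:
  A→R1: 30 × 9 = 270
  A→R3: 30 × 1 = 30
  B→R1: 20 × 8 = 160
  B→R2: 35 × 3 = 105
Total = 270 + 30 + 160 + 105 = 565.

565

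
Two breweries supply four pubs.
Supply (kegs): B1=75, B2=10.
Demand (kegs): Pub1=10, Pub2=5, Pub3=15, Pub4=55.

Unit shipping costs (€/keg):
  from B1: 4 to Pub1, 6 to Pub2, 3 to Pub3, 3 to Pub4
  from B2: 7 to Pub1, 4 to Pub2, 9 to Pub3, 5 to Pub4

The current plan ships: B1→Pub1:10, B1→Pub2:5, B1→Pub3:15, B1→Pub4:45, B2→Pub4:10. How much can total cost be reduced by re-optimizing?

Current plan cost = 10·4 + 5·6 + 15·3 + 45·3 + 10·5 = €300.
Optimal plan:
  B1 to Pub1: 10 × €4 = €40
  B1 to Pub3: 15 × €3 = €45
  B1 to Pub4: 50 × €3 = €150
  B2 to Pub2: 5 × €4 = €20
  B2 to Pub4: 5 × €5 = €25
Optimal cost = €280.
Saving = 300 − 280 = €20.

20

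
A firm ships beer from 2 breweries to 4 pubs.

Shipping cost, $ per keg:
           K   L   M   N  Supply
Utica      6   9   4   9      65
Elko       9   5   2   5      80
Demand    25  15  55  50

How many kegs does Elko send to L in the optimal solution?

The minimum-cost plan:
  Utica–K: 25 kegs
  Utica–M: 40 kegs
  Elko–L: 15 kegs
  Elko–M: 15 kegs
  Elko–N: 50 kegs
Total cost = $665.
So Elko→L carries 15 kegs.

15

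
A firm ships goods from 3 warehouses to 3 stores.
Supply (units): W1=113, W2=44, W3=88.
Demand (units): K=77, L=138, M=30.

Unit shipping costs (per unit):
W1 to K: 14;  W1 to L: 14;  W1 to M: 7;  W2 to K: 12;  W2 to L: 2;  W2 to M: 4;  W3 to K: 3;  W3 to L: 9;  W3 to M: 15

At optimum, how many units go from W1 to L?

The minimum-cost plan:
  W1 to L: 83 × 14 = 1162
  W1 to M: 30 × 7 = 210
  W2 to L: 44 × 2 = 88
  W3 to K: 77 × 3 = 231
  W3 to L: 11 × 9 = 99
Total cost = 1790.
So W1→L carries 83 units.

83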